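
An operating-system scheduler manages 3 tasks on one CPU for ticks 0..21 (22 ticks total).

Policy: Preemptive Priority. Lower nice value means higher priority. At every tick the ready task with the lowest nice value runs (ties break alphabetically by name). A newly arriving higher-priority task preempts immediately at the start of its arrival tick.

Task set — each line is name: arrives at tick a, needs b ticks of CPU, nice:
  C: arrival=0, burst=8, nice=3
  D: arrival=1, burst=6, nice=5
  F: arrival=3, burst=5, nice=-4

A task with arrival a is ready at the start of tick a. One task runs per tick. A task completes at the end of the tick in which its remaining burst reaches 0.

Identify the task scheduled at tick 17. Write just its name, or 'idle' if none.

running at tick 17 = D

t=0: ready={C} → run C
t=1: ready={C,D} → run C
t=2: ready={C,D} → run C
t=3: ready={C,D,F} → run F
t=4: ready={C,D,F} → run F
t=5: ready={C,D,F} → run F
t=6: ready={C,D,F} → run F
t=7: ready={C,D,F} → run F
t=8: ready={C,D} → run C
t=9: ready={C,D} → run C
t=10: ready={C,D} → run C
t=11: ready={C,D} → run C
t=12: ready={C,D} → run C
t=13: ready={D} → run D
t=14: ready={D} → run D
t=15: ready={D} → run D
t=16: ready={D} → run D
t=17: ready={D} → run D
t=18: ready={D} → run D
t=19: (idle)
t=20: (idle)
t=21: (idle)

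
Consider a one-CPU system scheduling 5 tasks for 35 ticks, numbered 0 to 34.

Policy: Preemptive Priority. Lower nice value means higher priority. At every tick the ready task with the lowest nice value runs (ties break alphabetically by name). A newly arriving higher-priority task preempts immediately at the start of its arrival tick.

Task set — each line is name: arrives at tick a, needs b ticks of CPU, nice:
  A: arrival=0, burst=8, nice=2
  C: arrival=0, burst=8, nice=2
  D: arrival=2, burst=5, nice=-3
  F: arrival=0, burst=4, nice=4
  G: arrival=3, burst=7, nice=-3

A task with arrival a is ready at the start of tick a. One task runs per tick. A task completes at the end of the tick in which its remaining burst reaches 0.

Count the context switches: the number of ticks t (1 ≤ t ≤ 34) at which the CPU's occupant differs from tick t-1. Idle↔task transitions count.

t=0: ready={A,C,F} → run A
t=1: ready={A,C,F} → run A
t=2: ready={A,C,D,F} → run D
t=3: ready={A,C,D,F,G} → run D
t=4: ready={A,C,D,F,G} → run D
t=5: ready={A,C,D,F,G} → run D
t=6: ready={A,C,D,F,G} → run D
t=7: ready={A,C,F,G} → run G
t=8: ready={A,C,F,G} → run G
t=9: ready={A,C,F,G} → run G
t=10: ready={A,C,F,G} → run G
t=11: ready={A,C,F,G} → run G
t=12: ready={A,C,F,G} → run G
t=13: ready={A,C,F,G} → run G
t=14: ready={A,C,F} → run A
t=15: ready={A,C,F} → run A
t=16: ready={A,C,F} → run A
t=17: ready={A,C,F} → run A
t=18: ready={A,C,F} → run A
t=19: ready={A,C,F} → run A
t=20: ready={C,F} → run C
t=21: ready={C,F} → run C
t=22: ready={C,F} → run C
t=23: ready={C,F} → run C
t=24: ready={C,F} → run C
t=25: ready={C,F} → run C
t=26: ready={C,F} → run C
t=27: ready={C,F} → run C
t=28: ready={F} → run F
t=29: ready={F} → run F
t=30: ready={F} → run F
t=31: ready={F} → run F
t=32: (idle)
t=33: (idle)
t=34: (idle)

context switches = 6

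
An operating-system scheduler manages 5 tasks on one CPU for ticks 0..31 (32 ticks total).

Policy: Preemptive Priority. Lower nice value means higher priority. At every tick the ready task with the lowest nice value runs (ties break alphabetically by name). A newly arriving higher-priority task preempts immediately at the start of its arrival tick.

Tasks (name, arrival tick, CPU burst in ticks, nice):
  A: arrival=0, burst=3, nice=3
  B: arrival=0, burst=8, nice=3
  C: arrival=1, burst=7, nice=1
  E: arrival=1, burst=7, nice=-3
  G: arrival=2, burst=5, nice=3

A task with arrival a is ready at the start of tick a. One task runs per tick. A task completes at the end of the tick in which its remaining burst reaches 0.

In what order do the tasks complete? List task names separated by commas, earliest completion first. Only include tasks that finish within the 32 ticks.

completion order = E, C, A, B, G

t=0: ready={A,B} → run A
t=1: ready={A,B,C,E} → run E
t=2: ready={A,B,C,E,G} → run E
t=3: ready={A,B,C,E,G} → run E
t=4: ready={A,B,C,E,G} → run E
t=5: ready={A,B,C,E,G} → run E
t=6: ready={A,B,C,E,G} → run E
t=7: ready={A,B,C,E,G} → run E
t=8: ready={A,B,C,G} → run C
t=9: ready={A,B,C,G} → run C
t=10: ready={A,B,C,G} → run C
t=11: ready={A,B,C,G} → run C
t=12: ready={A,B,C,G} → run C
t=13: ready={A,B,C,G} → run C
t=14: ready={A,B,C,G} → run C
t=15: ready={A,B,G} → run A
t=16: ready={A,B,G} → run A
t=17: ready={B,G} → run B
t=18: ready={B,G} → run B
t=19: ready={B,G} → run B
t=20: ready={B,G} → run B
t=21: ready={B,G} → run B
t=22: ready={B,G} → run B
t=23: ready={B,G} → run B
t=24: ready={B,G} → run B
t=25: ready={G} → run G
t=26: ready={G} → run G
t=27: ready={G} → run G
t=28: ready={G} → run G
t=29: ready={G} → run G
t=30: (idle)
t=31: (idle)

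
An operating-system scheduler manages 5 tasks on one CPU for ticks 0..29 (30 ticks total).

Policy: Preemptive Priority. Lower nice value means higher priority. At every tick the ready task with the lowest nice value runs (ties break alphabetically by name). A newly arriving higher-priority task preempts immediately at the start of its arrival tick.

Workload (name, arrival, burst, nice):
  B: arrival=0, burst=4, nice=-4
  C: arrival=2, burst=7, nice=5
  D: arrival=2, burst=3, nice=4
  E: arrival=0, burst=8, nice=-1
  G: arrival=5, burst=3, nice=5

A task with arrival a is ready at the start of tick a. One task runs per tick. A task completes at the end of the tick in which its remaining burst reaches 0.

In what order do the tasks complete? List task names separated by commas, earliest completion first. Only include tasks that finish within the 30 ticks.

completion order = B, E, D, C, G

t=0: ready={B,E} → run B
t=1: ready={B,E} → run B
t=2: ready={B,C,D,E} → run B
t=3: ready={B,C,D,E} → run B
t=4: ready={C,D,E} → run E
t=5: ready={C,D,E,G} → run E
t=6: ready={C,D,E,G} → run E
t=7: ready={C,D,E,G} → run E
t=8: ready={C,D,E,G} → run E
t=9: ready={C,D,E,G} → run E
t=10: ready={C,D,E,G} → run E
t=11: ready={C,D,E,G} → run E
t=12: ready={C,D,G} → run D
t=13: ready={C,D,G} → run D
t=14: ready={C,D,G} → run D
t=15: ready={C,G} → run C
t=16: ready={C,G} → run C
t=17: ready={C,G} → run C
t=18: ready={C,G} → run C
t=19: ready={C,G} → run C
t=20: ready={C,G} → run C
t=21: ready={C,G} → run C
t=22: ready={G} → run G
t=23: ready={G} → run G
t=24: ready={G} → run G
t=25: (idle)
t=26: (idle)
t=27: (idle)
t=28: (idle)
t=29: (idle)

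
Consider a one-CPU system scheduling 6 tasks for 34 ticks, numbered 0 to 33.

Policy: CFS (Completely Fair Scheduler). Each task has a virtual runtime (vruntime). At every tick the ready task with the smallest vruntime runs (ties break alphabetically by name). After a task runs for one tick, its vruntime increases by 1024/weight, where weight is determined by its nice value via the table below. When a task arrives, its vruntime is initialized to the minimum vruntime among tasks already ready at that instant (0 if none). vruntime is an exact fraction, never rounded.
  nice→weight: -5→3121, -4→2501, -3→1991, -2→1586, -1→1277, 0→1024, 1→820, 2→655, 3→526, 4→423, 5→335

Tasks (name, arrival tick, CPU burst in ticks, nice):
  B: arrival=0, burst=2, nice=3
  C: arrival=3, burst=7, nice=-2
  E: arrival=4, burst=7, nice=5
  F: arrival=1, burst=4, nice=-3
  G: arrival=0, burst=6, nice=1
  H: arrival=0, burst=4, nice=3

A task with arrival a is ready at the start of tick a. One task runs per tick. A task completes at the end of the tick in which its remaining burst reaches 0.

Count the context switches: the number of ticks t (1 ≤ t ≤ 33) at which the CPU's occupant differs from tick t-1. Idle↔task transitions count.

context switches = 27

t=0: vr[B=0 G=0 H=0] → run B
t=1: vr[B=512/263 F=0 G=0 H=0] → run F
t=2: vr[B=512/263 F=1024/1991 G=0 H=0] → run G
t=3: vr[B=512/263 C=0 F=1024/1991 G=256/205 H=0] → run C
t=4: vr[B=512/263 C=512/793 E=0 F=1024/1991 G=256/205 H=0] → run E
t=5: vr[B=512/263 C=512/793 E=1024/335 F=1024/1991 G=256/205 H=0] → run H
t=6: vr[B=512/263 C=512/793 E=1024/335 F=1024/1991 G=256/205 H=512/263] → run F
t=7: vr[B=512/263 C=512/793 E=1024/335 F=2048/1991 G=256/205 H=512/263] → run C
t=8: vr[B=512/263 C=1024/793 E=1024/335 F=2048/1991 G=256/205 H=512/263] → run F
t=9: vr[B=512/263 C=1024/793 E=1024/335 F=3072/1991 G=256/205 H=512/263] → run G
t=10: vr[B=512/263 C=1024/793 E=1024/335 F=3072/1991 G=512/205 H=512/263] → run C
t=11: vr[B=512/263 C=1536/793 E=1024/335 F=3072/1991 G=512/205 H=512/263] → run F
t=12: vr[B=512/263 C=1536/793 E=1024/335 G=512/205 H=512/263] → run C
t=13: vr[B=512/263 C=2048/793 E=1024/335 G=512/205 H=512/263] → run B
t=14: vr[C=2048/793 E=1024/335 G=512/205 H=512/263] → run H
t=15: vr[C=2048/793 E=1024/335 G=512/205 H=1024/263] → run G
t=16: vr[C=2048/793 E=1024/335 G=768/205 H=1024/263] → run C
t=17: vr[C=2560/793 E=1024/335 G=768/205 H=1024/263] → run E
t=18: vr[C=2560/793 E=2048/335 G=768/205 H=1024/263] → run C
t=19: vr[C=3072/793 E=2048/335 G=768/205 H=1024/263] → run G
t=20: vr[C=3072/793 E=2048/335 G=1024/205 H=1024/263] → run C
t=21: vr[E=2048/335 G=1024/205 H=1024/263] → run H
t=22: vr[E=2048/335 G=1024/205 H=1536/263] → run G
t=23: vr[E=2048/335 G=256/41 H=1536/263] → run H
t=24: vr[E=2048/335 G=256/41] → run E
t=25: vr[E=3072/335 G=256/41] → run G
t=26: vr[E=3072/335] → run E
t=27: vr[E=4096/335] → run E
t=28: vr[E=1024/67] → run E
t=29: vr[E=6144/335] → run E
t=30: (idle)
t=31: (idle)
t=32: (idle)
t=33: (idle)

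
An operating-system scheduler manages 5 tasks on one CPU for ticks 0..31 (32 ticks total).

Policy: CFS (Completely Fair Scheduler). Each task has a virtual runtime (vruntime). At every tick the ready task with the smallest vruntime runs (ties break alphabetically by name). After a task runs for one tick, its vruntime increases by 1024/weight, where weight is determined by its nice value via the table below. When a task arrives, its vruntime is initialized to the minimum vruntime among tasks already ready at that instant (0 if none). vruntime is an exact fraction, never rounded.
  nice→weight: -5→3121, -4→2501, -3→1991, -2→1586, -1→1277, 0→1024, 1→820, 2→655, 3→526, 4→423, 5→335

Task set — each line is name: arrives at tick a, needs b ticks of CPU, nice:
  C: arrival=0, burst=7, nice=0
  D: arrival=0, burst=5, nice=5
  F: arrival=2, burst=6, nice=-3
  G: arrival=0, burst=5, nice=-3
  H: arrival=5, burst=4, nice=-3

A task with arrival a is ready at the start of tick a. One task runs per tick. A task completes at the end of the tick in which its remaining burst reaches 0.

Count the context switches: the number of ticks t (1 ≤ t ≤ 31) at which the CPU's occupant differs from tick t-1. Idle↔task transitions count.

context switches = 23

t=0: vr[C=0 D=0 G=0] → run C
t=1: vr[C=1 D=0 G=0] → run D
t=2: vr[C=1 D=1024/335 F=0 G=0] → run F
t=3: vr[C=1 D=1024/335 F=1024/1991 G=0] → run G
t=4: vr[C=1 D=1024/335 F=1024/1991 G=1024/1991] → run F
t=5: vr[C=1 D=1024/335 F=2048/1991 G=1024/1991 H=1024/1991] → run G
t=6: vr[C=1 D=1024/335 F=2048/1991 G=2048/1991 H=1024/1991] → run H
t=7: vr[C=1 D=1024/335 F=2048/1991 G=2048/1991 H=2048/1991] → run C
t=8: vr[C=2 D=1024/335 F=2048/1991 G=2048/1991 H=2048/1991] → run F
t=9: vr[C=2 D=1024/335 F=3072/1991 G=2048/1991 H=2048/1991] → run G
t=10: vr[C=2 D=1024/335 F=3072/1991 G=3072/1991 H=2048/1991] → run H
t=11: vr[C=2 D=1024/335 F=3072/1991 G=3072/1991 H=3072/1991] → run F
t=12: vr[C=2 D=1024/335 F=4096/1991 G=3072/1991 H=3072/1991] → run G
t=13: vr[C=2 D=1024/335 F=4096/1991 G=4096/1991 H=3072/1991] → run H
t=14: vr[C=2 D=1024/335 F=4096/1991 G=4096/1991 H=4096/1991] → run C
t=15: vr[C=3 D=1024/335 F=4096/1991 G=4096/1991 H=4096/1991] → run F
t=16: vr[C=3 D=1024/335 F=5120/1991 G=4096/1991 H=4096/1991] → run G
t=17: vr[C=3 D=1024/335 F=5120/1991 H=4096/1991] → run H
t=18: vr[C=3 D=1024/335 F=5120/1991] → run F
t=19: vr[C=3 D=1024/335] → run C
t=20: vr[C=4 D=1024/335] → run D
t=21: vr[C=4 D=2048/335] → run C
t=22: vr[C=5 D=2048/335] → run C
t=23: vr[C=6 D=2048/335] → run C
t=24: vr[D=2048/335] → run D
t=25: vr[D=3072/335] → run D
t=26: vr[D=4096/335] → run D
t=27: (idle)
t=28: (idle)
t=29: (idle)
t=30: (idle)
t=31: (idle)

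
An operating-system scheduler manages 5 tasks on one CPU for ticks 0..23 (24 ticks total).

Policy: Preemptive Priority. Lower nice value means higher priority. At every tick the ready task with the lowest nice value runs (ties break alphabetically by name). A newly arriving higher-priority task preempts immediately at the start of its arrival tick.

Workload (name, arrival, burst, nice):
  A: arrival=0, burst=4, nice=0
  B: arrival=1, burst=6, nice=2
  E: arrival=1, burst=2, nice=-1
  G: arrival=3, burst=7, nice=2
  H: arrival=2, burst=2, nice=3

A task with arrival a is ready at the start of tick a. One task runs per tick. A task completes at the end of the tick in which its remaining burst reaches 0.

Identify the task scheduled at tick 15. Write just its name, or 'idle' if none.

running at tick 15 = G

t=0: ready={A} → run A
t=1: ready={A,B,E} → run E
t=2: ready={A,B,E,H} → run E
t=3: ready={A,B,G,H} → run A
t=4: ready={A,B,G,H} → run A
t=5: ready={A,B,G,H} → run A
t=6: ready={B,G,H} → run B
t=7: ready={B,G,H} → run B
t=8: ready={B,G,H} → run B
t=9: ready={B,G,H} → run B
t=10: ready={B,G,H} → run B
t=11: ready={B,G,H} → run B
t=12: ready={G,H} → run G
t=13: ready={G,H} → run G
t=14: ready={G,H} → run G
t=15: ready={G,H} → run G
t=16: ready={G,H} → run G
t=17: ready={G,H} → run G
t=18: ready={G,H} → run G
t=19: ready={H} → run H
t=20: ready={H} → run H
t=21: (idle)
t=22: (idle)
t=23: (idle)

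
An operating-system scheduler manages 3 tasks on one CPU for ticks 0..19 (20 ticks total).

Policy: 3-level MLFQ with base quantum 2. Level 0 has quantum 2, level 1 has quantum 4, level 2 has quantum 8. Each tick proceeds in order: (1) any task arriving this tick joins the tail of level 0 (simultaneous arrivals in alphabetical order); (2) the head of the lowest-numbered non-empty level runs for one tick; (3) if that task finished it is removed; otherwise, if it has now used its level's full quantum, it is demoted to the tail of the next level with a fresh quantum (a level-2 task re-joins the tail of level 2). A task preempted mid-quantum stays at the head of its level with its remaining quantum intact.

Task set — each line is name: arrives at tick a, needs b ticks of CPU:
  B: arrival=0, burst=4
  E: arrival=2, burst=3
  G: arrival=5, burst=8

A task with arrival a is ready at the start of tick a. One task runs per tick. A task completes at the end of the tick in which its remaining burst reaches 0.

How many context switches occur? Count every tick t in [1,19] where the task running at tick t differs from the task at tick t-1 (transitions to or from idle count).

t=0: L0/L1/L2 = B/-/- → run B
t=1: L0/L1/L2 = B/-/- → run B
t=2: L0/L1/L2 = E/B/- → run E
t=3: L0/L1/L2 = E/B/- → run E
t=4: L0/L1/L2 = -/BE/- → run B
t=5: L0/L1/L2 = G/BE/- → run G
t=6: L0/L1/L2 = G/BE/- → run G
t=7: L0/L1/L2 = -/BEG/- → run B
t=8: L0/L1/L2 = -/EG/- → run E
t=9: L0/L1/L2 = -/G/- → run G
t=10: L0/L1/L2 = -/G/- → run G
t=11: L0/L1/L2 = -/G/- → run G
t=12: L0/L1/L2 = -/G/- → run G
t=13: L0/L1/L2 = -/-/G → run G
t=14: L0/L1/L2 = -/-/G → run G
t=15: (idle)
t=16: (idle)
t=17: (idle)
t=18: (idle)
t=19: (idle)

context switches = 7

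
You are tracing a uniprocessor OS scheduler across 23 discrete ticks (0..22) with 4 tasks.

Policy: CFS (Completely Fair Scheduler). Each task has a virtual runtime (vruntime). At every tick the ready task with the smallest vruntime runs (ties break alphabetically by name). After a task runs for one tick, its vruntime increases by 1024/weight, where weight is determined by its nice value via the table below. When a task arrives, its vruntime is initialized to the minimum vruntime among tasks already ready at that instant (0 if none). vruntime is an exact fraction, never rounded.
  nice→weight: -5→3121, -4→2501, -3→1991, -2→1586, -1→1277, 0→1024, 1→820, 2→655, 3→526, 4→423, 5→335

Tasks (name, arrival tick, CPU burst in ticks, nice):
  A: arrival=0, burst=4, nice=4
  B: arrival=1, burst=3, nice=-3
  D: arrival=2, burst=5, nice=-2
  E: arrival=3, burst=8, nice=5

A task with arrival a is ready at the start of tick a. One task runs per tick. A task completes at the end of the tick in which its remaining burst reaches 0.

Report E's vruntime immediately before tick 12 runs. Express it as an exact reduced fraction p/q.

t=0: vr[A=0] → run A
t=1: vr[A=1024/423 B=1024/423] → run A
t=2: vr[A=2048/423 B=1024/423 D=1024/423] → run B
t=3: vr[A=2048/423 B=2471936/842193 D=1024/423 E=1024/423] → run D
t=4: vr[A=2048/423 B=2471936/842193 D=1028608/335439 E=1024/423] → run E
t=5: vr[A=2048/423 B=2471936/842193 D=1028608/335439 E=776192/141705] → run B
t=6: vr[A=2048/423 B=2905088/842193 D=1028608/335439 E=776192/141705] → run D
t=7: vr[A=2048/423 B=2905088/842193 D=1245184/335439 E=776192/141705] → run B
t=8: vr[A=2048/423 D=1245184/335439 E=776192/141705] → run D
t=9: vr[A=2048/423 D=1461760/335439 E=776192/141705] → run D
t=10: vr[A=2048/423 D=1678336/335439 E=776192/141705] → run A
t=11: vr[A=1024/141 D=1678336/335439 E=776192/141705] → run D
t=12: vr[A=1024/141 E=776192/141705] → run E
t=13: vr[A=1024/141 E=1209344/141705] → run A
t=14: vr[E=1209344/141705] → run E
t=15: vr[E=1642496/141705] → run E
t=16: vr[E=2075648/141705] → run E
t=17: vr[E=501760/28341] → run E
t=18: vr[E=2941952/141705] → run E
t=19: vr[E=3375104/141705] → run E
t=20: (idle)
t=21: (idle)
t=22: (idle)

vruntime(E, start of tick 12) = 776192/141705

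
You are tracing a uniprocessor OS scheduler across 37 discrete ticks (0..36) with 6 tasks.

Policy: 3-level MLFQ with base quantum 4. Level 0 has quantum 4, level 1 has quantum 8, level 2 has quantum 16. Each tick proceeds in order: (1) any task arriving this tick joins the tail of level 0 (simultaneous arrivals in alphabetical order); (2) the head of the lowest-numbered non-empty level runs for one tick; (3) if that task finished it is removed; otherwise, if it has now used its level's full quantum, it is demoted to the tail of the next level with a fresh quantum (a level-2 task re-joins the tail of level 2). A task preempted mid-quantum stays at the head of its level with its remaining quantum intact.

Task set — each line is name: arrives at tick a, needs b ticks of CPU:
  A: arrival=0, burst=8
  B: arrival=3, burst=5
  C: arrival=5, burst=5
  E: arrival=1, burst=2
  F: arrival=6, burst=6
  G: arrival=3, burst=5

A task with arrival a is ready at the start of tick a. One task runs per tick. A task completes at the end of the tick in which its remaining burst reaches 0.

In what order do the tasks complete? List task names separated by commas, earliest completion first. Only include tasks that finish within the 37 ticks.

completion order = E, A, B, G, C, F

t=0: L0/L1/L2 = A/-/- → run A
t=1: L0/L1/L2 = AE/-/- → run A
t=2: L0/L1/L2 = AE/-/- → run A
t=3: L0/L1/L2 = AEBG/-/- → run A
t=4: L0/L1/L2 = EBG/A/- → run E
t=5: L0/L1/L2 = EBGC/A/- → run E
t=6: L0/L1/L2 = BGCF/A/- → run B
t=7: L0/L1/L2 = BGCF/A/- → run B
t=8: L0/L1/L2 = BGCF/A/- → run B
t=9: L0/L1/L2 = BGCF/A/- → run B
t=10: L0/L1/L2 = GCF/AB/- → run G
t=11: L0/L1/L2 = GCF/AB/- → run G
t=12: L0/L1/L2 = GCF/AB/- → run G
t=13: L0/L1/L2 = GCF/AB/- → run G
t=14: L0/L1/L2 = CF/ABG/- → run C
t=15: L0/L1/L2 = CF/ABG/- → run C
t=16: L0/L1/L2 = CF/ABG/- → run C
t=17: L0/L1/L2 = CF/ABG/- → run C
t=18: L0/L1/L2 = F/ABGC/- → run F
t=19: L0/L1/L2 = F/ABGC/- → run F
t=20: L0/L1/L2 = F/ABGC/- → run F
t=21: L0/L1/L2 = F/ABGC/- → run F
t=22: L0/L1/L2 = -/ABGCF/- → run A
t=23: L0/L1/L2 = -/ABGCF/- → run A
t=24: L0/L1/L2 = -/ABGCF/- → run A
t=25: L0/L1/L2 = -/ABGCF/- → run A
t=26: L0/L1/L2 = -/BGCF/- → run B
t=27: L0/L1/L2 = -/GCF/- → run G
t=28: L0/L1/L2 = -/CF/- → run C
t=29: L0/L1/L2 = -/F/- → run F
t=30: L0/L1/L2 = -/F/- → run F
t=31: (idle)
t=32: (idle)
t=33: (idle)
t=34: (idle)
t=35: (idle)
t=36: (idle)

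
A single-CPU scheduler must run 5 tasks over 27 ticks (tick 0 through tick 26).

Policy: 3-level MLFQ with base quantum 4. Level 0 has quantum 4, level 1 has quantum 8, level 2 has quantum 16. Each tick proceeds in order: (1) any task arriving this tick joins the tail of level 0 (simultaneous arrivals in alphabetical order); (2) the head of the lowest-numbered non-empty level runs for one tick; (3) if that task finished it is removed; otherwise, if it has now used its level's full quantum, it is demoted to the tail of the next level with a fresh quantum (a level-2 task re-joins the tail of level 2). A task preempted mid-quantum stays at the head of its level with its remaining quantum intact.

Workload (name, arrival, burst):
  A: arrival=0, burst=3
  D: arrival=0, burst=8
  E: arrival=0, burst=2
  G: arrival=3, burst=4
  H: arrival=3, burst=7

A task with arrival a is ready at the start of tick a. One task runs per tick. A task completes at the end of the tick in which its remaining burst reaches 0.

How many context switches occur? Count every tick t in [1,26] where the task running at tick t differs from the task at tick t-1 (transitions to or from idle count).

t=0: L0/L1/L2 = ADE/-/- → run A
t=1: L0/L1/L2 = ADE/-/- → run A
t=2: L0/L1/L2 = ADE/-/- → run A
t=3: L0/L1/L2 = DEGH/-/- → run D
t=4: L0/L1/L2 = DEGH/-/- → run D
t=5: L0/L1/L2 = DEGH/-/- → run D
t=6: L0/L1/L2 = DEGH/-/- → run D
t=7: L0/L1/L2 = EGH/D/- → run E
t=8: L0/L1/L2 = EGH/D/- → run E
t=9: L0/L1/L2 = GH/D/- → run G
t=10: L0/L1/L2 = GH/D/- → run G
t=11: L0/L1/L2 = GH/D/- → run G
t=12: L0/L1/L2 = GH/D/- → run G
t=13: L0/L1/L2 = H/D/- → run H
t=14: L0/L1/L2 = H/D/- → run H
t=15: L0/L1/L2 = H/D/- → run H
t=16: L0/L1/L2 = H/D/- → run H
t=17: L0/L1/L2 = -/DH/- → run D
t=18: L0/L1/L2 = -/DH/- → run D
t=19: L0/L1/L2 = -/DH/- → run D
t=20: L0/L1/L2 = -/DH/- → run D
t=21: L0/L1/L2 = -/H/- → run H
t=22: L0/L1/L2 = -/H/- → run H
t=23: L0/L1/L2 = -/H/- → run H
t=24: (idle)
t=25: (idle)
t=26: (idle)

context switches = 7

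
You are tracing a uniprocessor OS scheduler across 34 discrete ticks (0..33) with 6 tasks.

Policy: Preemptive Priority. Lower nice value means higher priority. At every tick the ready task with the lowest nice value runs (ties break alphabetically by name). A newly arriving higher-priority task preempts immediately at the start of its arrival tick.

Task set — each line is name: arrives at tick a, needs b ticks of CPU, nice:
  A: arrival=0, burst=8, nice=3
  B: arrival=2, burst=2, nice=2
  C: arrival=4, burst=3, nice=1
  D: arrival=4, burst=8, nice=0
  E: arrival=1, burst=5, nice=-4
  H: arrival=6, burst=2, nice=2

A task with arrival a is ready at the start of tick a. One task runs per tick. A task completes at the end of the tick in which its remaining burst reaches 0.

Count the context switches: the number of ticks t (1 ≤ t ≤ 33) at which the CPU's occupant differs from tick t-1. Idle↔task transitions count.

context switches = 7

t=0: ready={A} → run A
t=1: ready={A,E} → run E
t=2: ready={A,B,E} → run E
t=3: ready={A,B,E} → run E
t=4: ready={A,B,C,D,E} → run E
t=5: ready={A,B,C,D,E} → run E
t=6: ready={A,B,C,D,H} → run D
t=7: ready={A,B,C,D,H} → run D
t=8: ready={A,B,C,D,H} → run D
t=9: ready={A,B,C,D,H} → run D
t=10: ready={A,B,C,D,H} → run D
t=11: ready={A,B,C,D,H} → run D
t=12: ready={A,B,C,D,H} → run D
t=13: ready={A,B,C,D,H} → run D
t=14: ready={A,B,C,H} → run C
t=15: ready={A,B,C,H} → run C
t=16: ready={A,B,C,H} → run C
t=17: ready={A,B,H} → run B
t=18: ready={A,B,H} → run B
t=19: ready={A,H} → run H
t=20: ready={A,H} → run H
t=21: ready={A} → run A
t=22: ready={A} → run A
t=23: ready={A} → run A
t=24: ready={A} → run A
t=25: ready={A} → run A
t=26: ready={A} → run A
t=27: ready={A} → run A
t=28: (idle)
t=29: (idle)
t=30: (idle)
t=31: (idle)
t=32: (idle)
t=33: (idle)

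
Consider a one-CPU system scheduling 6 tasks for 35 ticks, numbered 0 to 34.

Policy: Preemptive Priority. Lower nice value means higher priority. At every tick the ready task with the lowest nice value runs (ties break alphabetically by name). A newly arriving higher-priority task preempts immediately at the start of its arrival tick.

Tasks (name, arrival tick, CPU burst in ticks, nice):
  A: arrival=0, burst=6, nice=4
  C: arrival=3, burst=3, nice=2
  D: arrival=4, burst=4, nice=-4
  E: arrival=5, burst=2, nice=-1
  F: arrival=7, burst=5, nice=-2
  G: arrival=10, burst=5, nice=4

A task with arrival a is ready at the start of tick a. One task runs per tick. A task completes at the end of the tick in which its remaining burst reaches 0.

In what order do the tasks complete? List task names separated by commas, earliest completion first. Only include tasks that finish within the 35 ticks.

t=0: ready={A} → run A
t=1: ready={A} → run A
t=2: ready={A} → run A
t=3: ready={A,C} → run C
t=4: ready={A,C,D} → run D
t=5: ready={A,C,D,E} → run D
t=6: ready={A,C,D,E} → run D
t=7: ready={A,C,D,E,F} → run D
t=8: ready={A,C,E,F} → run F
t=9: ready={A,C,E,F} → run F
t=10: ready={A,C,E,F,G} → run F
t=11: ready={A,C,E,F,G} → run F
t=12: ready={A,C,E,F,G} → run F
t=13: ready={A,C,E,G} → run E
t=14: ready={A,C,E,G} → run E
t=15: ready={A,C,G} → run C
t=16: ready={A,C,G} → run C
t=17: ready={A,G} → run A
t=18: ready={A,G} → run A
t=19: ready={A,G} → run A
t=20: ready={G} → run G
t=21: ready={G} → run G
t=22: ready={G} → run G
t=23: ready={G} → run G
t=24: ready={G} → run G
t=25: (idle)
t=26: (idle)
t=27: (idle)
t=28: (idle)
t=29: (idle)
t=30: (idle)
t=31: (idle)
t=32: (idle)
t=33: (idle)
t=34: (idle)

completion order = D, F, E, C, A, G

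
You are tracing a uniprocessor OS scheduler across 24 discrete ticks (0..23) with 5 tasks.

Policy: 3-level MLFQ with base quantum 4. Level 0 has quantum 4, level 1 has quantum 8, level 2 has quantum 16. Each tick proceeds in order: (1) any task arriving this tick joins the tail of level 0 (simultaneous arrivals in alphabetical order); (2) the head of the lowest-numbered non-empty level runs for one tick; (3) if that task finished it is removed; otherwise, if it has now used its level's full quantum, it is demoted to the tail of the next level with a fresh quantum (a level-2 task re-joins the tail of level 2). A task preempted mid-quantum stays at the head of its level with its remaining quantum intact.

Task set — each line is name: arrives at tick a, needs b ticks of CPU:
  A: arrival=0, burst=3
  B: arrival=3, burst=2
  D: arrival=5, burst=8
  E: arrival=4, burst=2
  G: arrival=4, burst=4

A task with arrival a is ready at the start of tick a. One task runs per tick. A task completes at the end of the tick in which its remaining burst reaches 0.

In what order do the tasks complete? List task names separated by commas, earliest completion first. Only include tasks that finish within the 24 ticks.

t=0: L0/L1/L2 = A/-/- → run A
t=1: L0/L1/L2 = A/-/- → run A
t=2: L0/L1/L2 = A/-/- → run A
t=3: L0/L1/L2 = B/-/- → run B
t=4: L0/L1/L2 = BEG/-/- → run B
t=5: L0/L1/L2 = EGD/-/- → run E
t=6: L0/L1/L2 = EGD/-/- → run E
t=7: L0/L1/L2 = GD/-/- → run G
t=8: L0/L1/L2 = GD/-/- → run G
t=9: L0/L1/L2 = GD/-/- → run G
t=10: L0/L1/L2 = GD/-/- → run G
t=11: L0/L1/L2 = D/-/- → run D
t=12: L0/L1/L2 = D/-/- → run D
t=13: L0/L1/L2 = D/-/- → run D
t=14: L0/L1/L2 = D/-/- → run D
t=15: L0/L1/L2 = -/D/- → run D
t=16: L0/L1/L2 = -/D/- → run D
t=17: L0/L1/L2 = -/D/- → run D
t=18: L0/L1/L2 = -/D/- → run D
t=19: (idle)
t=20: (idle)
t=21: (idle)
t=22: (idle)
t=23: (idle)

completion order = A, B, E, G, D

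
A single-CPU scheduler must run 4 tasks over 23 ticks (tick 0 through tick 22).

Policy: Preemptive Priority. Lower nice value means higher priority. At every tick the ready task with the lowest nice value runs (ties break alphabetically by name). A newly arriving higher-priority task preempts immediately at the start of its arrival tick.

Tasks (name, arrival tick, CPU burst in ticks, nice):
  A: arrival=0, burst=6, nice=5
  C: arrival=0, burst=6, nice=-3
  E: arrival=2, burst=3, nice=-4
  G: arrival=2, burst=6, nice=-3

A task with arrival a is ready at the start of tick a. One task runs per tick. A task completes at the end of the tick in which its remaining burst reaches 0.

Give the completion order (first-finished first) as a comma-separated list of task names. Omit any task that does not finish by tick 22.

t=0: ready={A,C} → run C
t=1: ready={A,C} → run C
t=2: ready={A,C,E,G} → run E
t=3: ready={A,C,E,G} → run E
t=4: ready={A,C,E,G} → run E
t=5: ready={A,C,G} → run C
t=6: ready={A,C,G} → run C
t=7: ready={A,C,G} → run C
t=8: ready={A,C,G} → run C
t=9: ready={A,G} → run G
t=10: ready={A,G} → run G
t=11: ready={A,G} → run G
t=12: ready={A,G} → run G
t=13: ready={A,G} → run G
t=14: ready={A,G} → run G
t=15: ready={A} → run A
t=16: ready={A} → run A
t=17: ready={A} → run A
t=18: ready={A} → run A
t=19: ready={A} → run A
t=20: ready={A} → run A
t=21: (idle)
t=22: (idle)

completion order = E, C, G, A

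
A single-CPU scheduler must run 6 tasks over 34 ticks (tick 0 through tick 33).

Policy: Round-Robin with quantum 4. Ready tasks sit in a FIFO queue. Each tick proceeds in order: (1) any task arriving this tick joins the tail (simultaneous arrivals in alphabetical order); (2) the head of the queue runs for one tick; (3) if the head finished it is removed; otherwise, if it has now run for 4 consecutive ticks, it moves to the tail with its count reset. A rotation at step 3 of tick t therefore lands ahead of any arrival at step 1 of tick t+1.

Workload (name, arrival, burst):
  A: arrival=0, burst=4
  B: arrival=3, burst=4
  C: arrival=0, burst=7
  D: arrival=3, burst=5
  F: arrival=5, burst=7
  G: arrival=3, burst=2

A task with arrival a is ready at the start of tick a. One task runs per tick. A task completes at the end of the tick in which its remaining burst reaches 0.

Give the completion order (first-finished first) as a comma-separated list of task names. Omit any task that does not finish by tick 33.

completion order = A, B, G, C, D, F

t=0: queue=[A,C] q_used=0 → run A
t=1: queue=[A,C] q_used=1 → run A
t=2: queue=[A,C] q_used=2 → run A
t=3: queue=[A,C,B,D,G] q_used=3 → run A
t=4: queue=[C,B,D,G] q_used=0 → run C
t=5: queue=[C,B,D,G,F] q_used=1 → run C
t=6: queue=[C,B,D,G,F] q_used=2 → run C
t=7: queue=[C,B,D,G,F] q_used=3 → run C
t=8: queue=[B,D,G,F,C] q_used=0 → run B
t=9: queue=[B,D,G,F,C] q_used=1 → run B
t=10: queue=[B,D,G,F,C] q_used=2 → run B
t=11: queue=[B,D,G,F,C] q_used=3 → run B
t=12: queue=[D,G,F,C] q_used=0 → run D
t=13: queue=[D,G,F,C] q_used=1 → run D
t=14: queue=[D,G,F,C] q_used=2 → run D
t=15: queue=[D,G,F,C] q_used=3 → run D
t=16: queue=[G,F,C,D] q_used=0 → run G
t=17: queue=[G,F,C,D] q_used=1 → run G
t=18: queue=[F,C,D] q_used=0 → run F
t=19: queue=[F,C,D] q_used=1 → run F
t=20: queue=[F,C,D] q_used=2 → run F
t=21: queue=[F,C,D] q_used=3 → run F
t=22: queue=[C,D,F] q_used=0 → run C
t=23: queue=[C,D,F] q_used=1 → run C
t=24: queue=[C,D,F] q_used=2 → run C
t=25: queue=[D,F] q_used=0 → run D
t=26: queue=[F] q_used=0 → run F
t=27: queue=[F] q_used=1 → run F
t=28: queue=[F] q_used=2 → run F
t=29: (idle)
t=30: (idle)
t=31: (idle)
t=32: (idle)
t=33: (idle)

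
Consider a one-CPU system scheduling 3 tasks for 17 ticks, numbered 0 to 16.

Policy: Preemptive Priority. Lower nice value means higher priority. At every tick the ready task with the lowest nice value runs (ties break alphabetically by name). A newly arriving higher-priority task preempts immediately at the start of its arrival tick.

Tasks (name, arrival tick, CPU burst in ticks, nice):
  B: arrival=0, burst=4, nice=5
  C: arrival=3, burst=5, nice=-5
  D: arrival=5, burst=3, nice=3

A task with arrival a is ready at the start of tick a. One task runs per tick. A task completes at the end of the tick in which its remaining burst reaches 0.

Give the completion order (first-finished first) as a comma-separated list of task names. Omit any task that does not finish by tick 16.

completion order = C, D, B

t=0: ready={B} → run B
t=1: ready={B} → run B
t=2: ready={B} → run B
t=3: ready={B,C} → run C
t=4: ready={B,C} → run C
t=5: ready={B,C,D} → run C
t=6: ready={B,C,D} → run C
t=7: ready={B,C,D} → run C
t=8: ready={B,D} → run D
t=9: ready={B,D} → run D
t=10: ready={B,D} → run D
t=11: ready={B} → run B
t=12: (idle)
t=13: (idle)
t=14: (idle)
t=15: (idle)
t=16: (idle)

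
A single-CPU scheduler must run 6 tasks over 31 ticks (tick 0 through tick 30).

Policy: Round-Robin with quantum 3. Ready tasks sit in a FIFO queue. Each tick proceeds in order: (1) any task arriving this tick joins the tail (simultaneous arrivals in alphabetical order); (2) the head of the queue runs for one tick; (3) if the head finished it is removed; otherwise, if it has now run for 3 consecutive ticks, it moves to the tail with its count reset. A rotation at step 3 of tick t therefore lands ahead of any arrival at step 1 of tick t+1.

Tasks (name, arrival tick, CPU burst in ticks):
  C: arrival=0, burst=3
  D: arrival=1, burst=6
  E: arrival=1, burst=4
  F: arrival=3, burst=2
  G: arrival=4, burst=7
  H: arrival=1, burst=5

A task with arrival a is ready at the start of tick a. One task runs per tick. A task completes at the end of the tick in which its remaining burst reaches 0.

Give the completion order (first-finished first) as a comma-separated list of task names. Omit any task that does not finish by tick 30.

completion order = C, F, D, E, H, G

t=0: queue=[C] q_used=0 → run C
t=1: queue=[C,D,E,H] q_used=1 → run C
t=2: queue=[C,D,E,H] q_used=2 → run C
t=3: queue=[D,E,H,F] q_used=0 → run D
t=4: queue=[D,E,H,F,G] q_used=1 → run D
t=5: queue=[D,E,H,F,G] q_used=2 → run D
t=6: queue=[E,H,F,G,D] q_used=0 → run E
t=7: queue=[E,H,F,G,D] q_used=1 → run E
t=8: queue=[E,H,F,G,D] q_used=2 → run E
t=9: queue=[H,F,G,D,E] q_used=0 → run H
t=10: queue=[H,F,G,D,E] q_used=1 → run H
t=11: queue=[H,F,G,D,E] q_used=2 → run H
t=12: queue=[F,G,D,E,H] q_used=0 → run F
t=13: queue=[F,G,D,E,H] q_used=1 → run F
t=14: queue=[G,D,E,H] q_used=0 → run G
t=15: queue=[G,D,E,H] q_used=1 → run G
t=16: queue=[G,D,E,H] q_used=2 → run G
t=17: queue=[D,E,H,G] q_used=0 → run D
t=18: queue=[D,E,H,G] q_used=1 → run D
t=19: queue=[D,E,H,G] q_used=2 → run D
t=20: queue=[E,H,G] q_used=0 → run E
t=21: queue=[H,G] q_used=0 → run H
t=22: queue=[H,G] q_used=1 → run H
t=23: queue=[G] q_used=0 → run G
t=24: queue=[G] q_used=1 → run G
t=25: queue=[G] q_used=2 → run G
t=26: queue=[G] q_used=0 → run G
t=27: (idle)
t=28: (idle)
t=29: (idle)
t=30: (idle)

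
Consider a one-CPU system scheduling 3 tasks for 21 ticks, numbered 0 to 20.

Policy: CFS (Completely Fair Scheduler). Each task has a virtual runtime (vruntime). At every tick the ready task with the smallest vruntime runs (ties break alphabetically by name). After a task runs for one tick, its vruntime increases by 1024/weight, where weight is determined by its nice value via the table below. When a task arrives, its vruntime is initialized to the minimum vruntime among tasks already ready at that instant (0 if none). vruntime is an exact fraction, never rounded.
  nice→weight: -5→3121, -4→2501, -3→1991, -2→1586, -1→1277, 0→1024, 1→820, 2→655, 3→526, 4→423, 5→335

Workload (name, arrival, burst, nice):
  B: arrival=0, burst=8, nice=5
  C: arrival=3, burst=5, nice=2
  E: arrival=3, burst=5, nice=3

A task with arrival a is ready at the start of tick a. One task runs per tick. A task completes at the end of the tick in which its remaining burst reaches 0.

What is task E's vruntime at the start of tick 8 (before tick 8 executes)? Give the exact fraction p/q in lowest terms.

vruntime(E, start of tick 8) = 1150976/88105

t=0: vr[B=0] → run B
t=1: vr[B=1024/335] → run B
t=2: vr[B=2048/335] → run B
t=3: vr[B=3072/335 C=3072/335 E=3072/335] → run B
t=4: vr[B=4096/335 C=3072/335 E=3072/335] → run C
t=5: vr[B=4096/335 C=94208/8777 E=3072/335] → run E
t=6: vr[B=4096/335 C=94208/8777 E=979456/88105] → run C
t=7: vr[B=4096/335 C=539648/43885 E=979456/88105] → run E
t=8: vr[B=4096/335 C=539648/43885 E=1150976/88105] → run B
t=9: vr[B=1024/67 C=539648/43885 E=1150976/88105] → run C
t=10: vr[B=1024/67 C=608256/43885 E=1150976/88105] → run E
t=11: vr[B=1024/67 C=608256/43885 E=1322496/88105] → run C
t=12: vr[B=1024/67 C=676864/43885 E=1322496/88105] → run E
t=13: vr[B=1024/67 C=676864/43885 E=1494016/88105] → run B
t=14: vr[B=6144/335 C=676864/43885 E=1494016/88105] → run C
t=15: vr[B=6144/335 E=1494016/88105] → run E
t=16: vr[B=6144/335] → run B
t=17: vr[B=7168/335] → run B
t=18: (idle)
t=19: (idle)
t=20: (idle)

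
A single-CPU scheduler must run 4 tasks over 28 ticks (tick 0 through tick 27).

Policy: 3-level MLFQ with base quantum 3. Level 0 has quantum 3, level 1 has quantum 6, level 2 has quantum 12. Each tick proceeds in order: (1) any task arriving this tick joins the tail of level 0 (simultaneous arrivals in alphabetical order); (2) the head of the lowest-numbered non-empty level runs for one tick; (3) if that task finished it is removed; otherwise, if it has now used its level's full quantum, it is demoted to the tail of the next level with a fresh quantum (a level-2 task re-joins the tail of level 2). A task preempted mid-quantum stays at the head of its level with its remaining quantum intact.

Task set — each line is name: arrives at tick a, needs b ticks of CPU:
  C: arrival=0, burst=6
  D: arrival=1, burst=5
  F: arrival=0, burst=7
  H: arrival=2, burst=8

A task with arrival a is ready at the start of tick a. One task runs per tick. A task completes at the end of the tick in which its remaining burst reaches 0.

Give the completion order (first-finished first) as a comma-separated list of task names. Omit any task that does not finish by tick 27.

completion order = C, F, D, H

t=0: L0/L1/L2 = CF/-/- → run C
t=1: L0/L1/L2 = CFD/-/- → run C
t=2: L0/L1/L2 = CFDH/-/- → run C
t=3: L0/L1/L2 = FDH/C/- → run F
t=4: L0/L1/L2 = FDH/C/- → run F
t=5: L0/L1/L2 = FDH/C/- → run F
t=6: L0/L1/L2 = DH/CF/- → run D
t=7: L0/L1/L2 = DH/CF/- → run D
t=8: L0/L1/L2 = DH/CF/- → run D
t=9: L0/L1/L2 = H/CFD/- → run H
t=10: L0/L1/L2 = H/CFD/- → run H
t=11: L0/L1/L2 = H/CFD/- → run H
t=12: L0/L1/L2 = -/CFDH/- → run C
t=13: L0/L1/L2 = -/CFDH/- → run C
t=14: L0/L1/L2 = -/CFDH/- → run C
t=15: L0/L1/L2 = -/FDH/- → run F
t=16: L0/L1/L2 = -/FDH/- → run F
t=17: L0/L1/L2 = -/FDH/- → run F
t=18: L0/L1/L2 = -/FDH/- → run F
t=19: L0/L1/L2 = -/DH/- → run D
t=20: L0/L1/L2 = -/DH/- → run D
t=21: L0/L1/L2 = -/H/- → run H
t=22: L0/L1/L2 = -/H/- → run H
t=23: L0/L1/L2 = -/H/- → run H
t=24: L0/L1/L2 = -/H/- → run H
t=25: L0/L1/L2 = -/H/- → run H
t=26: (idle)
t=27: (idle)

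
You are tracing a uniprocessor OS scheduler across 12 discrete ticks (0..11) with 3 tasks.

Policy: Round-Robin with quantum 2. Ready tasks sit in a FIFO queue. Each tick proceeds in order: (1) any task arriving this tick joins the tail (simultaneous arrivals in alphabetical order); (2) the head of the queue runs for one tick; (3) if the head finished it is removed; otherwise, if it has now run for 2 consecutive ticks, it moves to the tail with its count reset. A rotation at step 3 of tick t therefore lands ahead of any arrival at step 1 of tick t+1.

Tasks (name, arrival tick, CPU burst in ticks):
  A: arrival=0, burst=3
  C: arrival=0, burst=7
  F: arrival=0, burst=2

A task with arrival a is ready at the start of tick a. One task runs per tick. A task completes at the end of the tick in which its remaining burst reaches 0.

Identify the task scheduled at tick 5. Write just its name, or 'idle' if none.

running at tick 5 = F

t=0: queue=[A,C,F] q_used=0 → run A
t=1: queue=[A,C,F] q_used=1 → run A
t=2: queue=[C,F,A] q_used=0 → run C
t=3: queue=[C,F,A] q_used=1 → run C
t=4: queue=[F,A,C] q_used=0 → run F
t=5: queue=[F,A,C] q_used=1 → run F
t=6: queue=[A,C] q_used=0 → run A
t=7: queue=[C] q_used=0 → run C
t=8: queue=[C] q_used=1 → run C
t=9: queue=[C] q_used=0 → run C
t=10: queue=[C] q_used=1 → run C
t=11: queue=[C] q_used=0 → run C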